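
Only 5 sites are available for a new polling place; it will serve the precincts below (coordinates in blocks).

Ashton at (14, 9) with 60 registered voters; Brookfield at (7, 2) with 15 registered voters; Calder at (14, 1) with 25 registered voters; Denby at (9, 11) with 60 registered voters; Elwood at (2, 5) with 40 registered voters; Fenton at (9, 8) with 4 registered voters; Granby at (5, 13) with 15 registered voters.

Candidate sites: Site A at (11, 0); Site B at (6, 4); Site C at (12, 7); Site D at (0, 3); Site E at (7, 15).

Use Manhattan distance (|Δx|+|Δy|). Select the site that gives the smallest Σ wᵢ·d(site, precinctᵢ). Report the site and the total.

Site C, total 1701 blocks

Total weighted distance at each candidate:
  Site A (11, 0): total = 2575
  Site B (6, 4): total = 2078
  Site C (12, 7): total = 1701
  Site D (0, 3): total = 3181
  Site E (7, 15): total = 2556
Minimum is at Site C with total 1701 blocks.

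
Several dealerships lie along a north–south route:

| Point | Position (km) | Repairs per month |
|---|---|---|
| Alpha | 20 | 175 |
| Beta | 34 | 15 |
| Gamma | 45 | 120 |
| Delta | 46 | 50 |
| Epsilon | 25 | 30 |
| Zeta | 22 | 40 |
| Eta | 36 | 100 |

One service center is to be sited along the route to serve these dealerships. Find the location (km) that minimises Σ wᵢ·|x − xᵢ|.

For a sum of weighted absolute distances on a line, the optimum is the weighted median (not the mean). Total weight W = 530; half-weight = 265.
Sort by position and accumulate weight:
  km 20 (Alpha, w=175) → cum 175
  km 22 (Zeta, w=40) → cum 215
  km 25 (Epsilon, w=30) → cum 245
  km 34 (Beta, w=15) → cum 260
  km 36 (Eta, w=100) → cum 360  ≥ 265 → median here
  km 45 (Gamma, w=120) → cum 480
  km 46 (Delta, w=50) → cum 530
Optimal location: km 36.

x = 36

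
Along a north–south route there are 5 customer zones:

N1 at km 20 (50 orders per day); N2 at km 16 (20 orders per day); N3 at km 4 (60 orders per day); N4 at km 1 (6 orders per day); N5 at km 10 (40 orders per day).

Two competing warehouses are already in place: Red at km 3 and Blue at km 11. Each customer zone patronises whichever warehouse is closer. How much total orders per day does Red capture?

The indifferent point is the midpoint (3+11)/2 = 7; customer zones left of it (closer to Red at 3) go to Red, those right go to Blue.
  N4 at 1 (w=6) → Red
  N3 at 4 (w=60) → Red
  N5 at 10 (w=40) → Blue
  N2 at 16 (w=20) → Blue
  N1 at 20 (w=50) → Blue
Red captures 66; Blue captures 110.

66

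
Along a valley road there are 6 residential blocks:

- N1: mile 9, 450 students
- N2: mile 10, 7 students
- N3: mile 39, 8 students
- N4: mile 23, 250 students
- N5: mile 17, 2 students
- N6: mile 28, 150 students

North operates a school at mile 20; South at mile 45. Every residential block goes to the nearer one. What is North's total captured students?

The indifferent point is the midpoint (20+45)/2 = 32.5; residential blocks left of it (closer to North at 20) go to North, those right go to South.
  N1 at 9 (w=450) → North
  N2 at 10 (w=7) → North
  N5 at 17 (w=2) → North
  N4 at 23 (w=250) → North
  N6 at 28 (w=150) → North
  N3 at 39 (w=8) → South
North captures 859; South captures 8.

859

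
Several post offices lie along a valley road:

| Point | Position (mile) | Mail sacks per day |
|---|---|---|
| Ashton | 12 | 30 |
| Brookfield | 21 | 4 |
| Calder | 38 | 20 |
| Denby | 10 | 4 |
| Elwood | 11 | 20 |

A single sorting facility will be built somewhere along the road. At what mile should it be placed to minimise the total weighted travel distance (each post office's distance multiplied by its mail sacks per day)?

For a sum of weighted absolute distances on a line, the optimum is the weighted median (not the mean). Total weight W = 78; half-weight = 39.
Sort by position and accumulate weight:
  mile 10 (Denby, w=4) → cum 4
  mile 11 (Elwood, w=20) → cum 24
  mile 12 (Ashton, w=30) → cum 54  ≥ 39 → median here
  mile 21 (Brookfield, w=4) → cum 58
  mile 38 (Calder, w=20) → cum 78
Optimal location: mile 12.

x = 12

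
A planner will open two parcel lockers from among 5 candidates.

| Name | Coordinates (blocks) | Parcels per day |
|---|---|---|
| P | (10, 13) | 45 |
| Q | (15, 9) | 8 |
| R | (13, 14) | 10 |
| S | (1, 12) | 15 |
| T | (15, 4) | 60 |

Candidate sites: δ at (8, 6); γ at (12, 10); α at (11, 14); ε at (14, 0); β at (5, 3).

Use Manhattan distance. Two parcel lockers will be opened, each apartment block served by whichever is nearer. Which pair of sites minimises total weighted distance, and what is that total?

Evaluate every pair (each demand assigned to the nearer of the two):
  {α, ε}: total = 662
  {γ, ε}: total = 802
  {γ, α}: total = 862
  {δ, α}: total = 902
  {α, β}: total = 1022
  {δ, γ}: total = 1042
  {γ, β}: total = 1042
  {δ, ε}: total = 1110
  {δ, β}: total = 1350
  {ε, β}: total = 1400
Best pair: {α, ε} with total 662.

{α, ε}, total 662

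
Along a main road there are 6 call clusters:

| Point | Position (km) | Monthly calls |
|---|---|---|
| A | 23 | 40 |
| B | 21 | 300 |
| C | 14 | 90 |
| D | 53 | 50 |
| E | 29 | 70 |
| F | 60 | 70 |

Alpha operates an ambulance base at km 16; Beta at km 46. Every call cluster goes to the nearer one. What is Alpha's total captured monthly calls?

500

The indifferent point is the midpoint (16+46)/2 = 31; call clusters left of it (closer to Alpha at 16) go to Alpha, those right go to Beta.
  C at 14 (w=90) → Alpha
  B at 21 (w=300) → Alpha
  A at 23 (w=40) → Alpha
  E at 29 (w=70) → Alpha
  D at 53 (w=50) → Beta
  F at 60 (w=70) → Beta
Alpha captures 500; Beta captures 120.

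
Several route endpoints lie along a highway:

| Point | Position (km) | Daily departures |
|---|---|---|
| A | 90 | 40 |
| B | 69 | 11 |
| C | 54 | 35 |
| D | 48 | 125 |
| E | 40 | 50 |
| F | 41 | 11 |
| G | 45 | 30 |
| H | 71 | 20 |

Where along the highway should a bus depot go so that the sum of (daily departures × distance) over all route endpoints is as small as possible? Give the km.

x = 48

For a sum of weighted absolute distances on a line, the optimum is the weighted median (not the mean). Total weight W = 322; half-weight = 161.
Sort by position and accumulate weight:
  km 40 (E, w=50) → cum 50
  km 41 (F, w=11) → cum 61
  km 45 (G, w=30) → cum 91
  km 48 (D, w=125) → cum 216  ≥ 161 → median here
  km 54 (C, w=35) → cum 251
  km 69 (B, w=11) → cum 262
  km 71 (H, w=20) → cum 282
  km 90 (A, w=40) → cum 322
Optimal location: km 48.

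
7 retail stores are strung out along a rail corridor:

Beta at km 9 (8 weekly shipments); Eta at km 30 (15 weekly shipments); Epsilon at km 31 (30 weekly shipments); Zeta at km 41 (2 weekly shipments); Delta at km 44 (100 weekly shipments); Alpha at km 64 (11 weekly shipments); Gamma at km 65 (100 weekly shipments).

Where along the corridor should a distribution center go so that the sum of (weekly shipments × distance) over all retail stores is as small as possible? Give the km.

x = 44

For a sum of weighted absolute distances on a line, the optimum is the weighted median (not the mean). Total weight W = 266; half-weight = 133.
Sort by position and accumulate weight:
  km 9 (Beta, w=8) → cum 8
  km 30 (Eta, w=15) → cum 23
  km 31 (Epsilon, w=30) → cum 53
  km 41 (Zeta, w=2) → cum 55
  km 44 (Delta, w=100) → cum 155  ≥ 133 → median here
  km 64 (Alpha, w=11) → cum 166
  km 65 (Gamma, w=100) → cum 266
Optimal location: km 44.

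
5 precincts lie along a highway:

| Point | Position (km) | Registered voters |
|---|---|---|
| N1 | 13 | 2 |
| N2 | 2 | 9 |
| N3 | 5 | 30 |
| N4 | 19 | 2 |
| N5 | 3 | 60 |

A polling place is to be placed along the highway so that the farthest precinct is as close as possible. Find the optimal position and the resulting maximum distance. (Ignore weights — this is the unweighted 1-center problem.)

The 1-center on a line is the midpoint of the two extreme points: leftmost at 2, rightmost at 19.
Optimal location = (2 + 19)/2 = 10.5; maximum distance = (19 − 2)/2 = 8.5.

location 10.5, max distance 8.5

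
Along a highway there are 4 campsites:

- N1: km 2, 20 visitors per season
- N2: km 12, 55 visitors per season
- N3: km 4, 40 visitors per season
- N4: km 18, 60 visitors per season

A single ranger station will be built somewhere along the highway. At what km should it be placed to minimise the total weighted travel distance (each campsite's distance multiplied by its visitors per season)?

For a sum of weighted absolute distances on a line, the optimum is the weighted median (not the mean). Total weight W = 175; half-weight = 87.5.
Sort by position and accumulate weight:
  km 2 (N1, w=20) → cum 20
  km 4 (N3, w=40) → cum 60
  km 12 (N2, w=55) → cum 115  ≥ 87.5 → median here
  km 18 (N4, w=60) → cum 175
Optimal location: km 12.

x = 12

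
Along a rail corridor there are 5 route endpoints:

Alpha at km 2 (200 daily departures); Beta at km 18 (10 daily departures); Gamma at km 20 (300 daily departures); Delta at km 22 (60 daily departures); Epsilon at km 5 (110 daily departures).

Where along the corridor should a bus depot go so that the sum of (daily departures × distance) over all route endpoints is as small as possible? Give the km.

For a sum of weighted absolute distances on a line, the optimum is the weighted median (not the mean). Total weight W = 680; half-weight = 340.
Sort by position and accumulate weight:
  km 2 (Alpha, w=200) → cum 200
  km 5 (Epsilon, w=110) → cum 310
  km 18 (Beta, w=10) → cum 320
  km 20 (Gamma, w=300) → cum 620  ≥ 340 → median here
  km 22 (Delta, w=60) → cum 680
Optimal location: km 20.

x = 20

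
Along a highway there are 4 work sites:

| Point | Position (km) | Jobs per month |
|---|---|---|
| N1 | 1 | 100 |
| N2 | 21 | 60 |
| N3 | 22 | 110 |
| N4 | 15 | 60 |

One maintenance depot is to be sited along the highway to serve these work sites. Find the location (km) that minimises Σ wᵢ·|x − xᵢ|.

For a sum of weighted absolute distances on a line, the optimum is the weighted median (not the mean). Total weight W = 330; half-weight = 165.
Sort by position and accumulate weight:
  km 1 (N1, w=100) → cum 100
  km 15 (N4, w=60) → cum 160
  km 21 (N2, w=60) → cum 220  ≥ 165 → median here
  km 22 (N3, w=110) → cum 330
Optimal location: km 21.

x = 21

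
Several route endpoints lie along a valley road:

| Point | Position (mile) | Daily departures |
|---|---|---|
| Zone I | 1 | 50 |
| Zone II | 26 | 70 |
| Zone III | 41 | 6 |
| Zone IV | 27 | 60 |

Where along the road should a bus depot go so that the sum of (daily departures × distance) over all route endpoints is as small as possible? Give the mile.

For a sum of weighted absolute distances on a line, the optimum is the weighted median (not the mean). Total weight W = 186; half-weight = 93.
Sort by position and accumulate weight:
  mile 1 (Zone I, w=50) → cum 50
  mile 26 (Zone II, w=70) → cum 120  ≥ 93 → median here
  mile 27 (Zone IV, w=60) → cum 180
  mile 41 (Zone III, w=6) → cum 186
Optimal location: mile 26.

x = 26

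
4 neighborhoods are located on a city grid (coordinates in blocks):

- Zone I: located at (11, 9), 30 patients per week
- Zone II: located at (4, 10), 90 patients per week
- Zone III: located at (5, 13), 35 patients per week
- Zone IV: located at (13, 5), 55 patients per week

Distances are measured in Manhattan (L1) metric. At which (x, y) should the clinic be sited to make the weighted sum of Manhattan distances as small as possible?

(5, 10)

Manhattan distance separates: Σwᵢ(|x−xᵢ|+|y−yᵢ|) = Σwᵢ|x−xᵢ| + Σwᵢ|y−yᵢ|, so x and y are optimised independently as 1-D weighted medians.
Total weight W = 210; half = 105.
x-coordinate, sorted with cumulative weight:
  x=4 (Zone II, w=90) cum 90
  x=5 (Zone III, w=35) cum 125  ← median
  x=11 (Zone I, w=30) cum 155
  x=13 (Zone IV, w=55) cum 210
⇒ x* = 5
y-coordinate, sorted with cumulative weight:
  y=5 (Zone IV, w=55) cum 55
  y=9 (Zone I, w=30) cum 85
  y=10 (Zone II, w=90) cum 175  ← median
  y=13 (Zone III, w=35) cum 210
⇒ y* = 10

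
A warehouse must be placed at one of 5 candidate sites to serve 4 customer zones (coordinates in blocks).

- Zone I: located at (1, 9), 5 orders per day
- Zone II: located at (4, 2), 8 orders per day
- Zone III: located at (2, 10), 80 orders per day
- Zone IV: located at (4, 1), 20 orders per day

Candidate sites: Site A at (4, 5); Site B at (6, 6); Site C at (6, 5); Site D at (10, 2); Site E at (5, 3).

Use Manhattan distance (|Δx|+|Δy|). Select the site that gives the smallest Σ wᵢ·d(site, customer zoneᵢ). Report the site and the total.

Total weighted distance at each candidate:
  Site A (4, 5): total = 699
  Site B (6, 6): total = 868
  Site C (6, 5): total = 925
  Site D (10, 2): total = 1548
  Site E (5, 3): total = 926
Minimum is at Site A with total 699 blocks.

Site A, total 699 blocks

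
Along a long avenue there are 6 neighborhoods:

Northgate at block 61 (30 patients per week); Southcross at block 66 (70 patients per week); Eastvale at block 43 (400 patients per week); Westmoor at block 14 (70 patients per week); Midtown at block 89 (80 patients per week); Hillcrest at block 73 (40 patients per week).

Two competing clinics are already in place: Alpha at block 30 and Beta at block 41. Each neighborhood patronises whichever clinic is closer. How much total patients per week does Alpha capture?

70

The indifferent point is the midpoint (30+41)/2 = 35.5; neighborhoods left of it (closer to Alpha at 30) go to Alpha, those right go to Beta.
  Westmoor at 14 (w=70) → Alpha
  Eastvale at 43 (w=400) → Beta
  Northgate at 61 (w=30) → Beta
  Southcross at 66 (w=70) → Beta
  Hillcrest at 73 (w=40) → Beta
  Midtown at 89 (w=80) → Beta
Alpha captures 70; Beta captures 620.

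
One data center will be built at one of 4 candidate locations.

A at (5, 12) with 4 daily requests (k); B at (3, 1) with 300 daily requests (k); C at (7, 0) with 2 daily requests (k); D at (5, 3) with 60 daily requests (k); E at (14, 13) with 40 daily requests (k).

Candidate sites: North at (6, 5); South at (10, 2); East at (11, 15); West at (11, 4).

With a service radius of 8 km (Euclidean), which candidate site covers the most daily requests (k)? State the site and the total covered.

Coverage radius r = 8 km; a point is covered iff (Δx)²+(Δy)² ≤ 8² = 64.
  North (6, 5): covers {A, B, C, D} → 366
  South (10, 2): covers {B, C, D} → 362
  East (11, 15): covers {A, E} → 44
  West (11, 4): covers {C, D} → 62
Maximum coverage at North: 366 daily requests (k).

North, covering 366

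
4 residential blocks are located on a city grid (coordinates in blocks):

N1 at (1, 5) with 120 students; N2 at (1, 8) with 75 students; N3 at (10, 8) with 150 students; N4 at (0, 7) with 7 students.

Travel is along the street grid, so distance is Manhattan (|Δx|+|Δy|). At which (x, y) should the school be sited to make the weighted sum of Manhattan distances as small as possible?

Manhattan distance separates: Σwᵢ(|x−xᵢ|+|y−yᵢ|) = Σwᵢ|x−xᵢ| + Σwᵢ|y−yᵢ|, so x and y are optimised independently as 1-D weighted medians.
Total weight W = 352; half = 176.
x-coordinate, sorted with cumulative weight:
  x=0 (N4, w=7) cum 7
  x=1 (N1, w=120) cum 127
  x=1 (N2, w=75) cum 202  ← median
  x=10 (N3, w=150) cum 352
⇒ x* = 1
y-coordinate, sorted with cumulative weight:
  y=5 (N1, w=120) cum 120
  y=7 (N4, w=7) cum 127
  y=8 (N2, w=75) cum 202  ← median
  y=8 (N3, w=150) cum 352
⇒ y* = 8

(1, 8)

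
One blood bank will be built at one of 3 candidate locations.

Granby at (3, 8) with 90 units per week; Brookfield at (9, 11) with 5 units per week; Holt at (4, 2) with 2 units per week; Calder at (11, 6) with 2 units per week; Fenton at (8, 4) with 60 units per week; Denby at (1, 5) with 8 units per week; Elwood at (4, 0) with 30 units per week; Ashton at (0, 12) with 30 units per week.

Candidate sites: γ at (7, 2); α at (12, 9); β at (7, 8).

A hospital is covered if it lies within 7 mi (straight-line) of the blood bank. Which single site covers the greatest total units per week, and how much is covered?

Coverage radius r = 7 mi; a point is covered iff (Δx)²+(Δy)² ≤ 7² = 49.
  γ (7, 2): covers {Holt, Calder, Fenton, Denby, Elwood} → 102
  α (12, 9): covers {Brookfield, Calder, Fenton} → 67
  β (7, 8): covers {Granby, Brookfield, Holt, Calder, Fenton, Denby} → 167
Maximum coverage at β: 167 units per week.

β, covering 167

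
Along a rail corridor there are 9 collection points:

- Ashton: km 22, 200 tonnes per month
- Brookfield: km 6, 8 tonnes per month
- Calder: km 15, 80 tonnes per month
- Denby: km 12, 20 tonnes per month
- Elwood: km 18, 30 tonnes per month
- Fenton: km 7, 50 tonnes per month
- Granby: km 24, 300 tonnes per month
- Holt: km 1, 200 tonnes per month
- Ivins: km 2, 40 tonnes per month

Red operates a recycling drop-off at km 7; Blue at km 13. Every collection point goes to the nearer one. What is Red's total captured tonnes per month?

The indifferent point is the midpoint (7+13)/2 = 10; collection points left of it (closer to Red at 7) go to Red, those right go to Blue.
  Holt at 1 (w=200) → Red
  Ivins at 2 (w=40) → Red
  Brookfield at 6 (w=8) → Red
  Fenton at 7 (w=50) → Red
  Denby at 12 (w=20) → Blue
  Calder at 15 (w=80) → Blue
  Elwood at 18 (w=30) → Blue
  Ashton at 22 (w=200) → Blue
  Granby at 24 (w=300) → Blue
Red captures 298; Blue captures 630.

298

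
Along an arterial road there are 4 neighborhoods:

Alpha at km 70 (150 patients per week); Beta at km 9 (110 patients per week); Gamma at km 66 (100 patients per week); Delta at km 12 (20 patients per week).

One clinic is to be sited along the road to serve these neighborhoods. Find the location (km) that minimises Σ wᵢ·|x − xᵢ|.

x = 66

For a sum of weighted absolute distances on a line, the optimum is the weighted median (not the mean). Total weight W = 380; half-weight = 190.
Sort by position and accumulate weight:
  km 9 (Beta, w=110) → cum 110
  km 12 (Delta, w=20) → cum 130
  km 66 (Gamma, w=100) → cum 230  ≥ 190 → median here
  km 70 (Alpha, w=150) → cum 380
Optimal location: km 66.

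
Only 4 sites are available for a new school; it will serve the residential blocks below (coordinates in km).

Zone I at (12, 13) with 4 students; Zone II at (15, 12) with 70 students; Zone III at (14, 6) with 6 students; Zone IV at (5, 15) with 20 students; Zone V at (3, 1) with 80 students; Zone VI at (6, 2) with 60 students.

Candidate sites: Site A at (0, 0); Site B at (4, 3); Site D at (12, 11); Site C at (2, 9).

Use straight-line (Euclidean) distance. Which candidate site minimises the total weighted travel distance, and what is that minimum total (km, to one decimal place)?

Total weighted distance at each candidate:
  Site A (0, 0): total = 2455.5
  Site B (4, 3): total = 1662.6
  Site D (12, 11): total = 2148.2
  Site C (2, 9): total = 2314.1
Minimum is at Site B with total 1662.6 km.

Site B, total 1662.6 km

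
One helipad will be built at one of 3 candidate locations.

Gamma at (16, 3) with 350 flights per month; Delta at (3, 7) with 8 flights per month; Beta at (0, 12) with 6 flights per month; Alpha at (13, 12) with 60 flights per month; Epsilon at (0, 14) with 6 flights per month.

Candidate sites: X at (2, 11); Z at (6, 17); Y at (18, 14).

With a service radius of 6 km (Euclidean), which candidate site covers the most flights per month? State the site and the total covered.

Y, covering 60

Coverage radius r = 6 km; a point is covered iff (Δx)²+(Δy)² ≤ 6² = 36.
  X (2, 11): covers {Delta, Beta, Epsilon} → 20
  Z (6, 17): covers {none} → 0
  Y (18, 14): covers {Alpha} → 60
Maximum coverage at Y: 60 flights per month.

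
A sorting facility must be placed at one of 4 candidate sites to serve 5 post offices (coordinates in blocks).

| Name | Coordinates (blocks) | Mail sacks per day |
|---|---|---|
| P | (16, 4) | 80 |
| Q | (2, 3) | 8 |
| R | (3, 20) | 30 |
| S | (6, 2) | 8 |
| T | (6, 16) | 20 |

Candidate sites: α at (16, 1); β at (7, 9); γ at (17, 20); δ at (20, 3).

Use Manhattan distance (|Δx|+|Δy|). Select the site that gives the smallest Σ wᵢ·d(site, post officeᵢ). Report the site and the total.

β, total 1882 blocks

Total weighted distance at each candidate:
  α (16, 1): total = 1916
  β (7, 9): total = 1882
  γ (17, 20): total = 2568
  δ (20, 3): total = 2224
Minimum is at β with total 1882 blocks.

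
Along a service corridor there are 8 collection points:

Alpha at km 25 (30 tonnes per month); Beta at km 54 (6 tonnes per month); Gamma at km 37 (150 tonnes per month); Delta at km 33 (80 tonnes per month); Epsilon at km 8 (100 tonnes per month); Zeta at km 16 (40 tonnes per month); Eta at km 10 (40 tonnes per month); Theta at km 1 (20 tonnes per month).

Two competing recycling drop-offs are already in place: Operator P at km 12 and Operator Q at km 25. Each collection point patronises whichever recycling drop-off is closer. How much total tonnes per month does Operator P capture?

The indifferent point is the midpoint (12+25)/2 = 18.5; collection points left of it (closer to Operator P at 12) go to Operator P, those right go to Operator Q.
  Theta at 1 (w=20) → Operator P
  Epsilon at 8 (w=100) → Operator P
  Eta at 10 (w=40) → Operator P
  Zeta at 16 (w=40) → Operator P
  Alpha at 25 (w=30) → Operator Q
  Delta at 33 (w=80) → Operator Q
  Gamma at 37 (w=150) → Operator Q
  Beta at 54 (w=6) → Operator Q
Operator P captures 200; Operator Q captures 266.

200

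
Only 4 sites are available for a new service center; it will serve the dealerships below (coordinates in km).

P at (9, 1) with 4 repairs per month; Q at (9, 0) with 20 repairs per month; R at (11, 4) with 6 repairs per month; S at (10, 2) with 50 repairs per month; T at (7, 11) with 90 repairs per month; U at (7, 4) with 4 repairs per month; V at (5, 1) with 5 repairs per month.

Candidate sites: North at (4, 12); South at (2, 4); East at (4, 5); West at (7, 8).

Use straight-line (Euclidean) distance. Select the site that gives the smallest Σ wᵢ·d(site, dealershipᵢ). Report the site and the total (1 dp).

West, total 885.8 km

Total weighted distance at each candidate:
  North (4, 12): total = 1329.2
  South (2, 4): total = 1473.4
  East (4, 5): total = 1181.9
  West (7, 8): total = 885.8
Minimum is at West with total 885.8 km.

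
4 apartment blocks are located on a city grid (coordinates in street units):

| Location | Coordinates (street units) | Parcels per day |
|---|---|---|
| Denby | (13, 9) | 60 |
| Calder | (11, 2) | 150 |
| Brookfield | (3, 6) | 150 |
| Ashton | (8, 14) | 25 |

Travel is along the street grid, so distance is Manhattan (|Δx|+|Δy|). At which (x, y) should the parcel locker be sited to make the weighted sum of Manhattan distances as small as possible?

Manhattan distance separates: Σwᵢ(|x−xᵢ|+|y−yᵢ|) = Σwᵢ|x−xᵢ| + Σwᵢ|y−yᵢ|, so x and y are optimised independently as 1-D weighted medians.
Total weight W = 385; half = 192.5.
x-coordinate, sorted with cumulative weight:
  x=3 (Brookfield, w=150) cum 150
  x=8 (Ashton, w=25) cum 175
  x=11 (Calder, w=150) cum 325  ← median
  x=13 (Denby, w=60) cum 385
⇒ x* = 11
y-coordinate, sorted with cumulative weight:
  y=2 (Calder, w=150) cum 150
  y=6 (Brookfield, w=150) cum 300  ← median
  y=9 (Denby, w=60) cum 360
  y=14 (Ashton, w=25) cum 385
⇒ y* = 6

(11, 6)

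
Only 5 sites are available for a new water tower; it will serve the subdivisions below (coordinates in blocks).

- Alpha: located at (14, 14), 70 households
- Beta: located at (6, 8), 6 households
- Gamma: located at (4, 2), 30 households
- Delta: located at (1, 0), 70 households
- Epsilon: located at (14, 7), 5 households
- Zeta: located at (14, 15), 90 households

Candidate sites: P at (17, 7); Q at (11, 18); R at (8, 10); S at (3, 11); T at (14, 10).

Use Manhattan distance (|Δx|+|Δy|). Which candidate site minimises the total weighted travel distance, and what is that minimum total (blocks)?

T, total 2955 blocks

Total weighted distance at each candidate:
  P (17, 7): total = 3927
  Q (11, 18): total = 3840
  R (8, 10): total = 3309
  S (3, 11): total = 3651
  T (14, 10): total = 2955
Minimum is at T with total 2955 blocks.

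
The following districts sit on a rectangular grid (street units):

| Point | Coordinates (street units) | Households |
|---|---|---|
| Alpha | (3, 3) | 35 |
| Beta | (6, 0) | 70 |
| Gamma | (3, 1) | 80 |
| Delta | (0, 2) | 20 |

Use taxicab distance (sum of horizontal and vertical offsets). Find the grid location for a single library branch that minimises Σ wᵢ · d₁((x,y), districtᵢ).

(3, 1)

Manhattan distance separates: Σwᵢ(|x−xᵢ|+|y−yᵢ|) = Σwᵢ|x−xᵢ| + Σwᵢ|y−yᵢ|, so x and y are optimised independently as 1-D weighted medians.
Total weight W = 205; half = 102.5.
x-coordinate, sorted with cumulative weight:
  x=0 (Delta, w=20) cum 20
  x=3 (Alpha, w=35) cum 55
  x=3 (Gamma, w=80) cum 135  ← median
  x=6 (Beta, w=70) cum 205
⇒ x* = 3
y-coordinate, sorted with cumulative weight:
  y=0 (Beta, w=70) cum 70
  y=1 (Gamma, w=80) cum 150  ← median
  y=2 (Delta, w=20) cum 170
  y=3 (Alpha, w=35) cum 205
⇒ y* = 1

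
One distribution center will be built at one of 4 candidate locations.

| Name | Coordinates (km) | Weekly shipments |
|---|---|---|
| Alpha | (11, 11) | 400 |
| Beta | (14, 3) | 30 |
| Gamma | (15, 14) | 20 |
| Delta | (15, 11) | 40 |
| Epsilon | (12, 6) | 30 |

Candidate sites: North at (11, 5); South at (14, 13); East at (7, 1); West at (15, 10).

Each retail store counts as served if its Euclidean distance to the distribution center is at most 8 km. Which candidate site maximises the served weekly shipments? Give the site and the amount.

Coverage radius r = 8 km; a point is covered iff (Δx)²+(Δy)² ≤ 8² = 64.
  North (11, 5): covers {Alpha, Beta, Delta, Epsilon} → 500
  South (14, 13): covers {Alpha, Gamma, Delta, Epsilon} → 490
  East (7, 1): covers {Beta, Epsilon} → 60
  West (15, 10): covers {Alpha, Beta, Gamma, Delta, Epsilon} → 520
Maximum coverage at West: 520 weekly shipments.

West, covering 520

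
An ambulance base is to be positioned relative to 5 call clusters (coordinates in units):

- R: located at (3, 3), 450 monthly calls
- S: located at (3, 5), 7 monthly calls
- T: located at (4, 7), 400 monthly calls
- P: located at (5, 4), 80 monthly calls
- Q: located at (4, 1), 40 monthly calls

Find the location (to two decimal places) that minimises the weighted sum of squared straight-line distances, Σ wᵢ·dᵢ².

(3.61, 4.65)

The minimiser of Σwᵢ‖p−pᵢ‖² is the weighted centroid p* = (Σwᵢpᵢ)/(Σwᵢ).
Σwᵢ = 977.
Σwᵢxᵢ = 450·3 + 7·3 + 400·4 + 80·5 + 40·4 = 3531.
Σwᵢyᵢ = 450·3 + 7·5 + 400·7 + 80·4 + 40·1 = 4545.
x* = 3531/977 = 3.61, y* = 4545/977 = 4.65.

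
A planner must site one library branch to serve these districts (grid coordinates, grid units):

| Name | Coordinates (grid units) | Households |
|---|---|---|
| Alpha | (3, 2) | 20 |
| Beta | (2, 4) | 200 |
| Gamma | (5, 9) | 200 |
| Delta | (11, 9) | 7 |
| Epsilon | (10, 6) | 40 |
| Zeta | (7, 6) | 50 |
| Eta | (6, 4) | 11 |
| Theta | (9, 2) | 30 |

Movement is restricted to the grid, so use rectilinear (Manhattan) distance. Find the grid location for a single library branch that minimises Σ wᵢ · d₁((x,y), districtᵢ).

(5, 6)

Manhattan distance separates: Σwᵢ(|x−xᵢ|+|y−yᵢ|) = Σwᵢ|x−xᵢ| + Σwᵢ|y−yᵢ|, so x and y are optimised independently as 1-D weighted medians.
Total weight W = 558; half = 279.
x-coordinate, sorted with cumulative weight:
  x=2 (Beta, w=200) cum 200
  x=3 (Alpha, w=20) cum 220
  x=5 (Gamma, w=200) cum 420  ← median
  x=6 (Eta, w=11) cum 431
  x=7 (Zeta, w=50) cum 481
  x=9 (Theta, w=30) cum 511
  x=10 (Epsilon, w=40) cum 551
  x=11 (Delta, w=7) cum 558
⇒ x* = 5
y-coordinate, sorted with cumulative weight:
  y=2 (Alpha, w=20) cum 20
  y=2 (Theta, w=30) cum 50
  y=4 (Beta, w=200) cum 250
  y=4 (Eta, w=11) cum 261
  y=6 (Epsilon, w=40) cum 301  ← median
  y=6 (Zeta, w=50) cum 351
  y=9 (Gamma, w=200) cum 551
  y=9 (Delta, w=7) cum 558
⇒ y* = 6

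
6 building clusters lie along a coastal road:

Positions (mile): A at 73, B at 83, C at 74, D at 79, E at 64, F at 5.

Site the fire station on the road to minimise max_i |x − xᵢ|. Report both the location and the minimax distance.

The 1-center on a line is the midpoint of the two extreme points: leftmost at 5, rightmost at 83.
Optimal location = (5 + 83)/2 = 44; maximum distance = (83 − 5)/2 = 39.

location 44, max distance 39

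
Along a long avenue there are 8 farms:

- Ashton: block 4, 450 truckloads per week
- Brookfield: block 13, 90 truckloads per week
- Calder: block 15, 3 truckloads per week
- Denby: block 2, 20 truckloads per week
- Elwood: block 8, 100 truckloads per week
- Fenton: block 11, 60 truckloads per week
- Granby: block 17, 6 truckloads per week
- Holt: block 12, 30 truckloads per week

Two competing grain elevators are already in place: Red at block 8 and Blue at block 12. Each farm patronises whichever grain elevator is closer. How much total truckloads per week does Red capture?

The indifferent point is the midpoint (8+12)/2 = 10; farms left of it (closer to Red at 8) go to Red, those right go to Blue.
  Denby at 2 (w=20) → Red
  Ashton at 4 (w=450) → Red
  Elwood at 8 (w=100) → Red
  Fenton at 11 (w=60) → Blue
  Holt at 12 (w=30) → Blue
  Brookfield at 13 (w=90) → Blue
  Calder at 15 (w=3) → Blue
  Granby at 17 (w=6) → Blue
Red captures 570; Blue captures 189.

570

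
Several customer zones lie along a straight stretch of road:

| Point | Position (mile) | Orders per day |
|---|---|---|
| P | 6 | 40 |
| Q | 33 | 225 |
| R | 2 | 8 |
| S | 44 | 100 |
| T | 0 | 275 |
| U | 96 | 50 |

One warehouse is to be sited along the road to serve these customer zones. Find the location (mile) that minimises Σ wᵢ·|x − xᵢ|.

For a sum of weighted absolute distances on a line, the optimum is the weighted median (not the mean). Total weight W = 698; half-weight = 349.
Sort by position and accumulate weight:
  mile 0 (T, w=275) → cum 275
  mile 2 (R, w=8) → cum 283
  mile 6 (P, w=40) → cum 323
  mile 33 (Q, w=225) → cum 548  ≥ 349 → median here
  mile 44 (S, w=100) → cum 648
  mile 96 (U, w=50) → cum 698
Optimal location: mile 33.

x = 33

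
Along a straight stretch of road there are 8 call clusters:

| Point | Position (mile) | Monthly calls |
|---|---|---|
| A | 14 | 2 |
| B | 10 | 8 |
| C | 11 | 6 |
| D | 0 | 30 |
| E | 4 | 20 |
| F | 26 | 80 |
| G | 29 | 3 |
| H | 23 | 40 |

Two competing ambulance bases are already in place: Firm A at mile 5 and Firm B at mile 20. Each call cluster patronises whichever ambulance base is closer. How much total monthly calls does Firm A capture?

The indifferent point is the midpoint (5+20)/2 = 12.5; call clusters left of it (closer to Firm A at 5) go to Firm A, those right go to Firm B.
  D at 0 (w=30) → Firm A
  E at 4 (w=20) → Firm A
  B at 10 (w=8) → Firm A
  C at 11 (w=6) → Firm A
  A at 14 (w=2) → Firm B
  H at 23 (w=40) → Firm B
  F at 26 (w=80) → Firm B
  G at 29 (w=3) → Firm B
Firm A captures 64; Firm B captures 125.

64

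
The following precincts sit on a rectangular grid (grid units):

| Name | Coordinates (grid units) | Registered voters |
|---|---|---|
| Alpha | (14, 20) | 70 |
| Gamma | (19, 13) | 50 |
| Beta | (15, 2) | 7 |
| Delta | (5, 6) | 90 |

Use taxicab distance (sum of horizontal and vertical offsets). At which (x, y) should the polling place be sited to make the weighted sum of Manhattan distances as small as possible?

Manhattan distance separates: Σwᵢ(|x−xᵢ|+|y−yᵢ|) = Σwᵢ|x−xᵢ| + Σwᵢ|y−yᵢ|, so x and y are optimised independently as 1-D weighted medians.
Total weight W = 217; half = 108.5.
x-coordinate, sorted with cumulative weight:
  x=5 (Delta, w=90) cum 90
  x=14 (Alpha, w=70) cum 160  ← median
  x=15 (Beta, w=7) cum 167
  x=19 (Gamma, w=50) cum 217
⇒ x* = 14
y-coordinate, sorted with cumulative weight:
  y=2 (Beta, w=7) cum 7
  y=6 (Delta, w=90) cum 97
  y=13 (Gamma, w=50) cum 147  ← median
  y=20 (Alpha, w=70) cum 217
⇒ y* = 13

(14, 13)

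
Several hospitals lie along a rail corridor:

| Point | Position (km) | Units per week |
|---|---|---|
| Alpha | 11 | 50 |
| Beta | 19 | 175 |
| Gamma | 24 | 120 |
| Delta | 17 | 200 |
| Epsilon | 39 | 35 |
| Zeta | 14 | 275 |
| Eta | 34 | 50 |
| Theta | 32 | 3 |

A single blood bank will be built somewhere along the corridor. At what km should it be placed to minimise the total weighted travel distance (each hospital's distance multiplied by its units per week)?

For a sum of weighted absolute distances on a line, the optimum is the weighted median (not the mean). Total weight W = 908; half-weight = 454.
Sort by position and accumulate weight:
  km 11 (Alpha, w=50) → cum 50
  km 14 (Zeta, w=275) → cum 325
  km 17 (Delta, w=200) → cum 525  ≥ 454 → median here
  km 19 (Beta, w=175) → cum 700
  km 24 (Gamma, w=120) → cum 820
  km 32 (Theta, w=3) → cum 823
  km 34 (Eta, w=50) → cum 873
  km 39 (Epsilon, w=35) → cum 908
Optimal location: km 17.

x = 17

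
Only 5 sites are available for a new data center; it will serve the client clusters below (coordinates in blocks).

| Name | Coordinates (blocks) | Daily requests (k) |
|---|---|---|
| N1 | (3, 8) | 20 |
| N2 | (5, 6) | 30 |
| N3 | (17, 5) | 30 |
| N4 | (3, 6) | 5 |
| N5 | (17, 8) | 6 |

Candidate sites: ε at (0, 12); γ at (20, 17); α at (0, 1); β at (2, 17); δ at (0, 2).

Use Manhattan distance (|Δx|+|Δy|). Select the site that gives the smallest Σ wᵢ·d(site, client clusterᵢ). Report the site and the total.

δ, total 1223 blocks

Total weighted distance at each candidate:
  ε (0, 12): total = 1361
  γ (20, 17): total = 1962
  α (0, 1): total = 1314
  β (2, 17): total = 1634
  δ (0, 2): total = 1223
Minimum is at δ with total 1223 blocks.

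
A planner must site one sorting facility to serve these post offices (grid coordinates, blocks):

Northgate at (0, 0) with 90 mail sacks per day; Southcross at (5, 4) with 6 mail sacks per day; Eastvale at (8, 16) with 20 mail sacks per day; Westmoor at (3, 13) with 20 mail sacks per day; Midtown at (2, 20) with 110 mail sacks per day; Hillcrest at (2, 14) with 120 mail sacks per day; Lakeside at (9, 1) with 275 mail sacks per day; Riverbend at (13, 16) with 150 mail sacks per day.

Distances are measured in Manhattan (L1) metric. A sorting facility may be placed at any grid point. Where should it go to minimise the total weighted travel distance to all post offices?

Manhattan distance separates: Σwᵢ(|x−xᵢ|+|y−yᵢ|) = Σwᵢ|x−xᵢ| + Σwᵢ|y−yᵢ|, so x and y are optimised independently as 1-D weighted medians.
Total weight W = 791; half = 395.5.
x-coordinate, sorted with cumulative weight:
  x=0 (Northgate, w=90) cum 90
  x=2 (Midtown, w=110) cum 200
  x=2 (Hillcrest, w=120) cum 320
  x=3 (Westmoor, w=20) cum 340
  x=5 (Southcross, w=6) cum 346
  x=8 (Eastvale, w=20) cum 366
  x=9 (Lakeside, w=275) cum 641  ← median
  x=13 (Riverbend, w=150) cum 791
⇒ x* = 9
y-coordinate, sorted with cumulative weight:
  y=0 (Northgate, w=90) cum 90
  y=1 (Lakeside, w=275) cum 365
  y=4 (Southcross, w=6) cum 371
  y=13 (Westmoor, w=20) cum 391
  y=14 (Hillcrest, w=120) cum 511  ← median
  y=16 (Eastvale, w=20) cum 531
  y=16 (Riverbend, w=150) cum 681
  y=20 (Midtown, w=110) cum 791
⇒ y* = 14

(9, 14)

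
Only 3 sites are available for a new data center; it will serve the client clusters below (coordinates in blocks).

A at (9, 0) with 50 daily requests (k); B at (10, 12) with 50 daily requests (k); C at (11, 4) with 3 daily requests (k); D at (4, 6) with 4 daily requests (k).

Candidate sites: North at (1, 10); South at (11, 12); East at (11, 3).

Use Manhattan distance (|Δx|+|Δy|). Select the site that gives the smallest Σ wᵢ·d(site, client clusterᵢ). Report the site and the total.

Total weighted distance at each candidate:
  North (1, 10): total = 1526
  South (11, 12): total = 826
  East (11, 3): total = 793
Minimum is at East with total 793 blocks.

East, total 793 blocks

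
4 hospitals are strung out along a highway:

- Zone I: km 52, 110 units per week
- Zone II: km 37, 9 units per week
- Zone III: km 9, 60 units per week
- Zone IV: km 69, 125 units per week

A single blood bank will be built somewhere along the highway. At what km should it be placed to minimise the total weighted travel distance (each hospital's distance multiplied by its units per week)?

For a sum of weighted absolute distances on a line, the optimum is the weighted median (not the mean). Total weight W = 304; half-weight = 152.
Sort by position and accumulate weight:
  km 9 (Zone III, w=60) → cum 60
  km 37 (Zone II, w=9) → cum 69
  km 52 (Zone I, w=110) → cum 179  ≥ 152 → median here
  km 69 (Zone IV, w=125) → cum 304
Optimal location: km 52.

x = 52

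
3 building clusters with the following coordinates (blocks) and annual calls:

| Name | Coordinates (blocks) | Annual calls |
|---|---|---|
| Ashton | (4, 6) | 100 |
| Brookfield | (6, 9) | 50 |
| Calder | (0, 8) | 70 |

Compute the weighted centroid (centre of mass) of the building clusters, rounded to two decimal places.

The minimiser of Σwᵢ‖p−pᵢ‖² is the weighted centroid p* = (Σwᵢpᵢ)/(Σwᵢ).
Σwᵢ = 220.
Σwᵢxᵢ = 100·4 + 50·6 + 70·0 = 700.
Σwᵢyᵢ = 100·6 + 50·9 + 70·8 = 1610.
x* = 700/220 = 3.18, y* = 1610/220 = 7.32.

(3.18, 7.32)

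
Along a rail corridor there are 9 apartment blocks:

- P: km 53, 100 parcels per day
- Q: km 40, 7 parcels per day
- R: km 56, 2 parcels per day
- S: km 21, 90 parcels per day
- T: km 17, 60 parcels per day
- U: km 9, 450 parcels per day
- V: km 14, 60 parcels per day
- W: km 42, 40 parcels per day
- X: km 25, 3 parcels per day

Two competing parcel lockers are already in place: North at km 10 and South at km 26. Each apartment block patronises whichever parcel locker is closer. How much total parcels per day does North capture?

The indifferent point is the midpoint (10+26)/2 = 18; apartment blocks left of it (closer to North at 10) go to North, those right go to South.
  U at 9 (w=450) → North
  V at 14 (w=60) → North
  T at 17 (w=60) → North
  S at 21 (w=90) → South
  X at 25 (w=3) → South
  Q at 40 (w=7) → South
  W at 42 (w=40) → South
  P at 53 (w=100) → South
  R at 56 (w=2) → South
North captures 570; South captures 242.

570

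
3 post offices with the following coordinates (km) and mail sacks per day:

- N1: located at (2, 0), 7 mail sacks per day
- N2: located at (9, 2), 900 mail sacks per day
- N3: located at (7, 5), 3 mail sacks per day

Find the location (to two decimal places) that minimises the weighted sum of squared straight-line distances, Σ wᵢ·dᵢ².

(8.94, 1.99)

The minimiser of Σwᵢ‖p−pᵢ‖² is the weighted centroid p* = (Σwᵢpᵢ)/(Σwᵢ).
Σwᵢ = 910.
Σwᵢxᵢ = 7·2 + 900·9 + 3·7 = 8135.
Σwᵢyᵢ = 7·0 + 900·2 + 3·5 = 1815.
x* = 8135/910 = 8.94, y* = 1815/910 = 1.99.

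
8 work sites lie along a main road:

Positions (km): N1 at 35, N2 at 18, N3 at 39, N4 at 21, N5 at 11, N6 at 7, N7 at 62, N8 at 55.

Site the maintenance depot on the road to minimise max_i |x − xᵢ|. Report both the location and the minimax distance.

location 34.5, max distance 27.5

The 1-center on a line is the midpoint of the two extreme points: leftmost at 7, rightmost at 62.
Optimal location = (7 + 62)/2 = 34.5; maximum distance = (62 − 7)/2 = 27.5.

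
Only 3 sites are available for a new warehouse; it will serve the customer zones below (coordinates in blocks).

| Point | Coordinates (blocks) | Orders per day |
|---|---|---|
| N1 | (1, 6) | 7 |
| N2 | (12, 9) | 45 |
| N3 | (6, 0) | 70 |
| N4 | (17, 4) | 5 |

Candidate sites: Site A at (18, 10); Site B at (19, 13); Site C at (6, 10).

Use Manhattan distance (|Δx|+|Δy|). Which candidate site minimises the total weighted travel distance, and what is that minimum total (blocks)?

Site C, total 1163 blocks

Total weighted distance at each candidate:
  Site A (18, 10): total = 2037
  Site B (19, 13): total = 2545
  Site C (6, 10): total = 1163
Minimum is at Site C with total 1163 blocks.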